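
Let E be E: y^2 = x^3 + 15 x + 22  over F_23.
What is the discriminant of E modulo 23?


4 a^3 + 27 b^2 = 4*15^3 + 27*22^2 = 13500 + 13068 = 26568
Delta = -16 * (26568) = -425088
Delta mod 23 = 21

Delta = 21 (mod 23)


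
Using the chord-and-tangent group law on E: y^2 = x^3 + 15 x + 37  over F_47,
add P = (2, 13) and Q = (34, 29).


P != Q, so use the chord formula.
s = (y2 - y1) / (x2 - x1) = (16) / (32) mod 47 = 24
x3 = s^2 - x1 - x2 mod 47 = 24^2 - 2 - 34 = 23
y3 = s (x1 - x3) - y1 mod 47 = 24 * (2 - 23) - 13 = 0

P + Q = (23, 0)


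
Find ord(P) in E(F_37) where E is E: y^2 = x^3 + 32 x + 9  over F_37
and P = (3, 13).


Compute successive multiples of P until we hit O:
  1P = (3, 13)
  2P = (35, 14)
  3P = (2, 9)
  4P = (11, 29)
  5P = (27, 13)
  6P = (7, 24)
  7P = (23, 6)
  8P = (4, 4)
  ... (continuing to 46P)
  46P = O

ord(P) = 46


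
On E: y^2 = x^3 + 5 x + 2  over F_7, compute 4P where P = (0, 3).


k = 4 = 100_2 (binary, LSB first: 001)
Double-and-add from P = (0, 3):
  bit 0 = 0: acc unchanged = O
  bit 1 = 0: acc unchanged = O
  bit 2 = 1: acc = O + (1, 6) = (1, 6)

4P = (1, 6)


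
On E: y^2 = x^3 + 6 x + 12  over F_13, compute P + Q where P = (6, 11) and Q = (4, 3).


P != Q, so use the chord formula.
s = (y2 - y1) / (x2 - x1) = (5) / (11) mod 13 = 4
x3 = s^2 - x1 - x2 mod 13 = 4^2 - 6 - 4 = 6
y3 = s (x1 - x3) - y1 mod 13 = 4 * (6 - 6) - 11 = 2

P + Q = (6, 2)


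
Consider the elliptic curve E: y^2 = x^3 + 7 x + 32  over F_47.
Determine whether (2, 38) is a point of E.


Check whether y^2 = x^3 + 7 x + 32 (mod 47) for (x, y) = (2, 38).
LHS: y^2 = 38^2 mod 47 = 34
RHS: x^3 + 7 x + 32 = 2^3 + 7*2 + 32 mod 47 = 7
LHS != RHS

No, not on the curve


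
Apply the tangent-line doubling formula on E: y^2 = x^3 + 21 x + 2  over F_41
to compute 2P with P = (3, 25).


Doubling: s = (3 x1^2 + a) / (2 y1)
s = (3*3^2 + 21) / (2*25) mod 41 = 19
x3 = s^2 - 2 x1 mod 41 = 19^2 - 2*3 = 27
y3 = s (x1 - x3) - y1 mod 41 = 19 * (3 - 27) - 25 = 11

2P = (27, 11)


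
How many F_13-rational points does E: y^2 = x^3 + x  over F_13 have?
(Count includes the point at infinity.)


For each x in F_13, count y with y^2 = x^3 + 1 x + 0 mod 13:
  x = 0: RHS = 0, y in [0]  -> 1 point(s)
  x = 2: RHS = 10, y in [6, 7]  -> 2 point(s)
  x = 3: RHS = 4, y in [2, 11]  -> 2 point(s)
  x = 4: RHS = 3, y in [4, 9]  -> 2 point(s)
  x = 5: RHS = 0, y in [0]  -> 1 point(s)
  x = 6: RHS = 1, y in [1, 12]  -> 2 point(s)
  x = 7: RHS = 12, y in [5, 8]  -> 2 point(s)
  x = 8: RHS = 0, y in [0]  -> 1 point(s)
  x = 9: RHS = 10, y in [6, 7]  -> 2 point(s)
  x = 10: RHS = 9, y in [3, 10]  -> 2 point(s)
  x = 11: RHS = 3, y in [4, 9]  -> 2 point(s)
Affine points: 19. Add the point at infinity: total = 20.

#E(F_13) = 20


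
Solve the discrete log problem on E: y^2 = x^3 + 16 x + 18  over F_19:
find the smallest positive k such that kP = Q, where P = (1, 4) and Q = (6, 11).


Enumerate multiples of P until we hit Q = (6, 11):
  1P = (1, 4)
  2P = (17, 15)
  3P = (6, 8)
  4P = (2, 18)
  5P = (3, 6)
  6P = (16, 0)
  7P = (3, 13)
  8P = (2, 1)
  9P = (6, 11)
Match found at i = 9.

k = 9


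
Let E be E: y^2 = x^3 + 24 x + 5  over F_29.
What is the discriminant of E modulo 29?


4 a^3 + 27 b^2 = 4*24^3 + 27*5^2 = 55296 + 675 = 55971
Delta = -16 * (55971) = -895536
Delta mod 29 = 13

Delta = 13 (mod 29)


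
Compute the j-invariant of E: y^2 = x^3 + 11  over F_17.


Delta = -16(4 a^3 + 27 b^2) mod 17 = 3
-1728 * (4 a)^3 = -1728 * (4*0)^3 mod 17 = 0
j = 0 * 3^(-1) mod 17 = 0

j = 0 (mod 17)


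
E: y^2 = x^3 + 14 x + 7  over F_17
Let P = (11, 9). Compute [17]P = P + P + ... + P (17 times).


k = 17 = 10001_2 (binary, LSB first: 10001)
Double-and-add from P = (11, 9):
  bit 0 = 1: acc = O + (11, 9) = (11, 9)
  bit 1 = 0: acc unchanged = (11, 9)
  bit 2 = 0: acc unchanged = (11, 9)
  bit 3 = 0: acc unchanged = (11, 9)
  bit 4 = 1: acc = (11, 9) + (16, 14) = (8, 11)

17P = (8, 11)


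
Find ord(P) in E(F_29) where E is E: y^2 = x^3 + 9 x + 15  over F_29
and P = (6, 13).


Compute successive multiples of P until we hit O:
  1P = (6, 13)
  2P = (1, 24)
  3P = (28, 18)
  4P = (18, 8)
  5P = (9, 10)
  6P = (15, 25)
  7P = (13, 26)
  8P = (17, 8)
  ... (continuing to 25P)
  25P = O

ord(P) = 25


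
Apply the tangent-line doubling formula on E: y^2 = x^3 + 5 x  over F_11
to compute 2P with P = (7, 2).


Doubling: s = (3 x1^2 + a) / (2 y1)
s = (3*7^2 + 5) / (2*2) mod 11 = 5
x3 = s^2 - 2 x1 mod 11 = 5^2 - 2*7 = 0
y3 = s (x1 - x3) - y1 mod 11 = 5 * (7 - 0) - 2 = 0

2P = (0, 0)


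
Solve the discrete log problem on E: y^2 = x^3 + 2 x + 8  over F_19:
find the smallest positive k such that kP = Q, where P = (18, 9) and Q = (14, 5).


Enumerate multiples of P until we hit Q = (14, 5):
  1P = (18, 9)
  2P = (8, 17)
  3P = (2, 1)
  4P = (4, 17)
  5P = (14, 5)
Match found at i = 5.

k = 5


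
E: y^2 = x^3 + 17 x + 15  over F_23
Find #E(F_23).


For each x in F_23, count y with y^2 = x^3 + 17 x + 15 mod 23:
  x = 3: RHS = 1, y in [1, 22]  -> 2 point(s)
  x = 4: RHS = 9, y in [3, 20]  -> 2 point(s)
  x = 5: RHS = 18, y in [8, 15]  -> 2 point(s)
  x = 9: RHS = 0, y in [0]  -> 1 point(s)
  x = 10: RHS = 12, y in [9, 14]  -> 2 point(s)
  x = 13: RHS = 18, y in [8, 15]  -> 2 point(s)
  x = 16: RHS = 13, y in [6, 17]  -> 2 point(s)
  x = 18: RHS = 12, y in [9, 14]  -> 2 point(s)
  x = 20: RHS = 6, y in [11, 12]  -> 2 point(s)
Affine points: 17. Add the point at infinity: total = 18.

#E(F_23) = 18


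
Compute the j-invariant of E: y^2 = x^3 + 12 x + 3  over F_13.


Delta = -16(4 a^3 + 27 b^2) mod 13 = 11
-1728 * (4 a)^3 = -1728 * (4*12)^3 mod 13 = 1
j = 1 * 11^(-1) mod 13 = 6

j = 6 (mod 13)


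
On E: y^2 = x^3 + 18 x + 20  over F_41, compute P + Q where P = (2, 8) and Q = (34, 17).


P != Q, so use the chord formula.
s = (y2 - y1) / (x2 - x1) = (9) / (32) mod 41 = 40
x3 = s^2 - x1 - x2 mod 41 = 40^2 - 2 - 34 = 6
y3 = s (x1 - x3) - y1 mod 41 = 40 * (2 - 6) - 8 = 37

P + Q = (6, 37)


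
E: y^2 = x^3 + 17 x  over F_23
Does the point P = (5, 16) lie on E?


Check whether y^2 = x^3 + 17 x + 0 (mod 23) for (x, y) = (5, 16).
LHS: y^2 = 16^2 mod 23 = 3
RHS: x^3 + 17 x + 0 = 5^3 + 17*5 + 0 mod 23 = 3
LHS = RHS

Yes, on the curve


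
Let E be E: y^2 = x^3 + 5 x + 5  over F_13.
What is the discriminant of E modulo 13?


4 a^3 + 27 b^2 = 4*5^3 + 27*5^2 = 500 + 675 = 1175
Delta = -16 * (1175) = -18800
Delta mod 13 = 11

Delta = 11 (mod 13)


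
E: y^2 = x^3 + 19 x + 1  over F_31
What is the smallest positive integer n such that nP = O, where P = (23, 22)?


Compute successive multiples of P until we hit O:
  1P = (23, 22)
  2P = (23, 9)
  3P = O

ord(P) = 3


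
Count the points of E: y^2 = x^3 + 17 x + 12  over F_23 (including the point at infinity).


For each x in F_23, count y with y^2 = x^3 + 17 x + 12 mod 23:
  x = 0: RHS = 12, y in [9, 14]  -> 2 point(s)
  x = 2: RHS = 8, y in [10, 13]  -> 2 point(s)
  x = 4: RHS = 6, y in [11, 12]  -> 2 point(s)
  x = 6: RHS = 8, y in [10, 13]  -> 2 point(s)
  x = 8: RHS = 16, y in [4, 19]  -> 2 point(s)
  x = 10: RHS = 9, y in [3, 20]  -> 2 point(s)
  x = 11: RHS = 12, y in [9, 14]  -> 2 point(s)
  x = 12: RHS = 12, y in [9, 14]  -> 2 point(s)
  x = 14: RHS = 4, y in [2, 21]  -> 2 point(s)
  x = 15: RHS = 8, y in [10, 13]  -> 2 point(s)
  x = 17: RHS = 16, y in [4, 19]  -> 2 point(s)
  x = 18: RHS = 9, y in [3, 20]  -> 2 point(s)
  x = 19: RHS = 18, y in [8, 15]  -> 2 point(s)
  x = 20: RHS = 3, y in [7, 16]  -> 2 point(s)
  x = 21: RHS = 16, y in [4, 19]  -> 2 point(s)
Affine points: 30. Add the point at infinity: total = 31.

#E(F_23) = 31


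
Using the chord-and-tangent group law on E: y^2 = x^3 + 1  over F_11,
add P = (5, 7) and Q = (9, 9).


P != Q, so use the chord formula.
s = (y2 - y1) / (x2 - x1) = (2) / (4) mod 11 = 6
x3 = s^2 - x1 - x2 mod 11 = 6^2 - 5 - 9 = 0
y3 = s (x1 - x3) - y1 mod 11 = 6 * (5 - 0) - 7 = 1

P + Q = (0, 1)


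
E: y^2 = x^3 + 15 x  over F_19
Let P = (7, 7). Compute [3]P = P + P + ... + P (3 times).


k = 3 = 11_2 (binary, LSB first: 11)
Double-and-add from P = (7, 7):
  bit 0 = 1: acc = O + (7, 7) = (7, 7)
  bit 1 = 1: acc = (7, 7) + (9, 16) = (9, 3)

3P = (9, 3)


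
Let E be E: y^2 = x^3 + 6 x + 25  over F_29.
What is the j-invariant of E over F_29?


Delta = -16(4 a^3 + 27 b^2) mod 29 = 28
-1728 * (4 a)^3 = -1728 * (4*6)^3 mod 29 = 8
j = 8 * 28^(-1) mod 29 = 21

j = 21 (mod 29)


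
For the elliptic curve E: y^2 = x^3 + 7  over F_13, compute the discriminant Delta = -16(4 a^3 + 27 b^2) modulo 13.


4 a^3 + 27 b^2 = 4*0^3 + 27*7^2 = 0 + 1323 = 1323
Delta = -16 * (1323) = -21168
Delta mod 13 = 9

Delta = 9 (mod 13)


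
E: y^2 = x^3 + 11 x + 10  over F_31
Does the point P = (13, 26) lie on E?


Check whether y^2 = x^3 + 11 x + 10 (mod 31) for (x, y) = (13, 26).
LHS: y^2 = 26^2 mod 31 = 25
RHS: x^3 + 11 x + 10 = 13^3 + 11*13 + 10 mod 31 = 25
LHS = RHS

Yes, on the curve


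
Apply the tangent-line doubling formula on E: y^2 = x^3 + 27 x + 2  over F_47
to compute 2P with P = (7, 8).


Doubling: s = (3 x1^2 + a) / (2 y1)
s = (3*7^2 + 27) / (2*8) mod 47 = 5
x3 = s^2 - 2 x1 mod 47 = 5^2 - 2*7 = 11
y3 = s (x1 - x3) - y1 mod 47 = 5 * (7 - 11) - 8 = 19

2P = (11, 19)


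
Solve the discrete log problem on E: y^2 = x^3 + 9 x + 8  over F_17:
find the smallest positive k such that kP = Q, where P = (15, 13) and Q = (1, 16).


Enumerate multiples of P until we hit Q = (1, 16):
  1P = (15, 13)
  2P = (0, 5)
  3P = (1, 16)
Match found at i = 3.

k = 3


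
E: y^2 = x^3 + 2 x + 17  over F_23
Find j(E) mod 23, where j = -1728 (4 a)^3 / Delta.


Delta = -16(4 a^3 + 27 b^2) mod 23 = 13
-1728 * (4 a)^3 = -1728 * (4*2)^3 mod 23 = 5
j = 5 * 13^(-1) mod 23 = 11

j = 11 (mod 23)


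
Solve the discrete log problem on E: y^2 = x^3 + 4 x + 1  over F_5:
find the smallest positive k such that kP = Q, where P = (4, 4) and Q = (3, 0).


Enumerate multiples of P until we hit Q = (3, 0):
  1P = (4, 4)
  2P = (3, 0)
Match found at i = 2.

k = 2


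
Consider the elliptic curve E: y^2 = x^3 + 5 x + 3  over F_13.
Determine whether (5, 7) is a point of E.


Check whether y^2 = x^3 + 5 x + 3 (mod 13) for (x, y) = (5, 7).
LHS: y^2 = 7^2 mod 13 = 10
RHS: x^3 + 5 x + 3 = 5^3 + 5*5 + 3 mod 13 = 10
LHS = RHS

Yes, on the curve


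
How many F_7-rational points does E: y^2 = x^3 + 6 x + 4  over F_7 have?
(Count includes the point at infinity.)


For each x in F_7, count y with y^2 = x^3 + 6 x + 4 mod 7:
  x = 0: RHS = 4, y in [2, 5]  -> 2 point(s)
  x = 1: RHS = 4, y in [2, 5]  -> 2 point(s)
  x = 3: RHS = 0, y in [0]  -> 1 point(s)
  x = 4: RHS = 1, y in [1, 6]  -> 2 point(s)
  x = 6: RHS = 4, y in [2, 5]  -> 2 point(s)
Affine points: 9. Add the point at infinity: total = 10.

#E(F_7) = 10


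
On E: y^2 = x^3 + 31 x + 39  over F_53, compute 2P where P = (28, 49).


Doubling: s = (3 x1^2 + a) / (2 y1)
s = (3*28^2 + 31) / (2*49) mod 53 = 40
x3 = s^2 - 2 x1 mod 53 = 40^2 - 2*28 = 7
y3 = s (x1 - x3) - y1 mod 53 = 40 * (28 - 7) - 49 = 49

2P = (7, 49)


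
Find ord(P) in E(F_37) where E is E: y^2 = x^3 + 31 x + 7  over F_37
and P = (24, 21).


Compute successive multiples of P until we hit O:
  1P = (24, 21)
  2P = (5, 18)
  3P = (7, 7)
  4P = (15, 6)
  5P = (9, 4)
  6P = (14, 15)
  7P = (26, 0)
  8P = (14, 22)
  ... (continuing to 14P)
  14P = O

ord(P) = 14


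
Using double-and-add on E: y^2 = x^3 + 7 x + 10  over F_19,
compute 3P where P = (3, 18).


k = 3 = 11_2 (binary, LSB first: 11)
Double-and-add from P = (3, 18):
  bit 0 = 1: acc = O + (3, 18) = (3, 18)
  bit 1 = 1: acc = (3, 18) + (17, 11) = (4, 11)

3P = (4, 11)


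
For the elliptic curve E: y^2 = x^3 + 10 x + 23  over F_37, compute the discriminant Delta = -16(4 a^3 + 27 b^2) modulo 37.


4 a^3 + 27 b^2 = 4*10^3 + 27*23^2 = 4000 + 14283 = 18283
Delta = -16 * (18283) = -292528
Delta mod 37 = 31

Delta = 31 (mod 37)


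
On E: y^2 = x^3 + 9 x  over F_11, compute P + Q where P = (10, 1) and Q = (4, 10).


P != Q, so use the chord formula.
s = (y2 - y1) / (x2 - x1) = (9) / (5) mod 11 = 4
x3 = s^2 - x1 - x2 mod 11 = 4^2 - 10 - 4 = 2
y3 = s (x1 - x3) - y1 mod 11 = 4 * (10 - 2) - 1 = 9

P + Q = (2, 9)


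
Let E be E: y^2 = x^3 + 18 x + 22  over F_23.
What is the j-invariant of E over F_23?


Delta = -16(4 a^3 + 27 b^2) mod 23 = 1
-1728 * (4 a)^3 = -1728 * (4*18)^3 mod 23 = 11
j = 11 * 1^(-1) mod 23 = 11

j = 11 (mod 23)


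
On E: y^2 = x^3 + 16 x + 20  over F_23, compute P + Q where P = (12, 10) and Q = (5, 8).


P != Q, so use the chord formula.
s = (y2 - y1) / (x2 - x1) = (21) / (16) mod 23 = 20
x3 = s^2 - x1 - x2 mod 23 = 20^2 - 12 - 5 = 15
y3 = s (x1 - x3) - y1 mod 23 = 20 * (12 - 15) - 10 = 22

P + Q = (15, 22)


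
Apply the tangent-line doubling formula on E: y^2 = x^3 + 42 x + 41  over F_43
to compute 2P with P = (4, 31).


Doubling: s = (3 x1^2 + a) / (2 y1)
s = (3*4^2 + 42) / (2*31) mod 43 = 7
x3 = s^2 - 2 x1 mod 43 = 7^2 - 2*4 = 41
y3 = s (x1 - x3) - y1 mod 43 = 7 * (4 - 41) - 31 = 11

2P = (41, 11)


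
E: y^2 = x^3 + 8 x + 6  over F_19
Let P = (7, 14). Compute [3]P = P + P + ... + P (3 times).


k = 3 = 11_2 (binary, LSB first: 11)
Double-and-add from P = (7, 14):
  bit 0 = 1: acc = O + (7, 14) = (7, 14)
  bit 1 = 1: acc = (7, 14) + (3, 0) = (7, 5)

3P = (7, 5)


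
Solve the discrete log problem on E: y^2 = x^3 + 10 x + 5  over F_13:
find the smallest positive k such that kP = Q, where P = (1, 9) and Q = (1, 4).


Enumerate multiples of P until we hit Q = (1, 4):
  1P = (1, 9)
  2P = (11, 4)
  3P = (11, 9)
  4P = (1, 4)
Match found at i = 4.

k = 4


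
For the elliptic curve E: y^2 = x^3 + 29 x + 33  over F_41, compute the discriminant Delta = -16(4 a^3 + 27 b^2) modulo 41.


4 a^3 + 27 b^2 = 4*29^3 + 27*33^2 = 97556 + 29403 = 126959
Delta = -16 * (126959) = -2031344
Delta mod 41 = 1

Delta = 1 (mod 41)


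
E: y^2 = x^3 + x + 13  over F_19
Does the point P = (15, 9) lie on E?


Check whether y^2 = x^3 + 1 x + 13 (mod 19) for (x, y) = (15, 9).
LHS: y^2 = 9^2 mod 19 = 5
RHS: x^3 + 1 x + 13 = 15^3 + 1*15 + 13 mod 19 = 2
LHS != RHS

No, not on the curve


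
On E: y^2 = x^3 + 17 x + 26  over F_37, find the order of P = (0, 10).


Compute successive multiples of P until we hit O:
  1P = (0, 10)
  2P = (1, 28)
  3P = (27, 22)
  4P = (7, 28)
  5P = (20, 2)
  6P = (29, 9)
  7P = (19, 20)
  8P = (11, 29)
  ... (continuing to 45P)
  45P = O

ord(P) = 45


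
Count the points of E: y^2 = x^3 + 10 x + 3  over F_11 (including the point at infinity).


For each x in F_11, count y with y^2 = x^3 + 10 x + 3 mod 11:
  x = 0: RHS = 3, y in [5, 6]  -> 2 point(s)
  x = 1: RHS = 3, y in [5, 6]  -> 2 point(s)
  x = 2: RHS = 9, y in [3, 8]  -> 2 point(s)
  x = 3: RHS = 5, y in [4, 7]  -> 2 point(s)
  x = 6: RHS = 4, y in [2, 9]  -> 2 point(s)
  x = 7: RHS = 9, y in [3, 8]  -> 2 point(s)
  x = 8: RHS = 1, y in [1, 10]  -> 2 point(s)
  x = 10: RHS = 3, y in [5, 6]  -> 2 point(s)
Affine points: 16. Add the point at infinity: total = 17.

#E(F_11) = 17


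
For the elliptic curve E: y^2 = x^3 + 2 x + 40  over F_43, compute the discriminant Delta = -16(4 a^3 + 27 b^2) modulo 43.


4 a^3 + 27 b^2 = 4*2^3 + 27*40^2 = 32 + 43200 = 43232
Delta = -16 * (43232) = -691712
Delta mod 43 = 29

Delta = 29 (mod 43)


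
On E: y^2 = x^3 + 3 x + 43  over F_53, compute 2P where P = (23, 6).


Doubling: s = (3 x1^2 + a) / (2 y1)
s = (3*23^2 + 3) / (2*6) mod 53 = 0
x3 = s^2 - 2 x1 mod 53 = 0^2 - 2*23 = 7
y3 = s (x1 - x3) - y1 mod 53 = 0 * (23 - 7) - 6 = 47

2P = (7, 47)


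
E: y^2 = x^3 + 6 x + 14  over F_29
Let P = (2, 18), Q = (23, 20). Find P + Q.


P != Q, so use the chord formula.
s = (y2 - y1) / (x2 - x1) = (2) / (21) mod 29 = 7
x3 = s^2 - x1 - x2 mod 29 = 7^2 - 2 - 23 = 24
y3 = s (x1 - x3) - y1 mod 29 = 7 * (2 - 24) - 18 = 2

P + Q = (24, 2)


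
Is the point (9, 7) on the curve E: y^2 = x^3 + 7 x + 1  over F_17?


Check whether y^2 = x^3 + 7 x + 1 (mod 17) for (x, y) = (9, 7).
LHS: y^2 = 7^2 mod 17 = 15
RHS: x^3 + 7 x + 1 = 9^3 + 7*9 + 1 mod 17 = 11
LHS != RHS

No, not on the curve


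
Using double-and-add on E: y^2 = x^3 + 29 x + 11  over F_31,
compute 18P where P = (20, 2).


k = 18 = 10010_2 (binary, LSB first: 01001)
Double-and-add from P = (20, 2):
  bit 0 = 0: acc unchanged = O
  bit 1 = 1: acc = O + (16, 18) = (16, 18)
  bit 2 = 0: acc unchanged = (16, 18)
  bit 3 = 0: acc unchanged = (16, 18)
  bit 4 = 1: acc = (16, 18) + (9, 3) = (3, 1)

18P = (3, 1)


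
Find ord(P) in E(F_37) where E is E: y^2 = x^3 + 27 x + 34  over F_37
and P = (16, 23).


Compute successive multiples of P until we hit O:
  1P = (16, 23)
  2P = (9, 28)
  3P = (11, 21)
  4P = (22, 19)
  5P = (20, 29)
  6P = (31, 10)
  7P = (34, 0)
  8P = (31, 27)
  ... (continuing to 14P)
  14P = O

ord(P) = 14


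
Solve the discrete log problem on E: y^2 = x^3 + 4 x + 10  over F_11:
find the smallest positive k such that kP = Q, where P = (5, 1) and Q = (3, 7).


Enumerate multiples of P until we hit Q = (3, 7):
  1P = (5, 1)
  2P = (2, 2)
  3P = (9, 4)
  4P = (1, 2)
  5P = (3, 4)
  6P = (8, 9)
  7P = (10, 4)
  8P = (10, 7)
  9P = (8, 2)
  10P = (3, 7)
Match found at i = 10.

k = 10


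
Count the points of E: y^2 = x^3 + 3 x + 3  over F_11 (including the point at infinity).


For each x in F_11, count y with y^2 = x^3 + 3 x + 3 mod 11:
  x = 0: RHS = 3, y in [5, 6]  -> 2 point(s)
  x = 5: RHS = 0, y in [0]  -> 1 point(s)
  x = 7: RHS = 4, y in [2, 9]  -> 2 point(s)
  x = 8: RHS = 0, y in [0]  -> 1 point(s)
  x = 9: RHS = 0, y in [0]  -> 1 point(s)
Affine points: 7. Add the point at infinity: total = 8.

#E(F_11) = 8


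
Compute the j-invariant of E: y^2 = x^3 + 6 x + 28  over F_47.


Delta = -16(4 a^3 + 27 b^2) mod 47 = 35
-1728 * (4 a)^3 = -1728 * (4*6)^3 mod 47 = 19
j = 19 * 35^(-1) mod 47 = 18

j = 18 (mod 47)


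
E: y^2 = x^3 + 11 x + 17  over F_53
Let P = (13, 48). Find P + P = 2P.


Doubling: s = (3 x1^2 + a) / (2 y1)
s = (3*13^2 + 11) / (2*48) mod 53 = 33
x3 = s^2 - 2 x1 mod 53 = 33^2 - 2*13 = 3
y3 = s (x1 - x3) - y1 mod 53 = 33 * (13 - 3) - 48 = 17

2P = (3, 17)


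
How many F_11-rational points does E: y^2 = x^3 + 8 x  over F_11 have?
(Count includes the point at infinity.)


For each x in F_11, count y with y^2 = x^3 + 8 x + 0 mod 11:
  x = 0: RHS = 0, y in [0]  -> 1 point(s)
  x = 1: RHS = 9, y in [3, 8]  -> 2 point(s)
  x = 5: RHS = 0, y in [0]  -> 1 point(s)
  x = 6: RHS = 0, y in [0]  -> 1 point(s)
  x = 7: RHS = 3, y in [5, 6]  -> 2 point(s)
  x = 8: RHS = 4, y in [2, 9]  -> 2 point(s)
  x = 9: RHS = 9, y in [3, 8]  -> 2 point(s)
Affine points: 11. Add the point at infinity: total = 12.

#E(F_11) = 12


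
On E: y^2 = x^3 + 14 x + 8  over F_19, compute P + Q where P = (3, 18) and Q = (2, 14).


P != Q, so use the chord formula.
s = (y2 - y1) / (x2 - x1) = (15) / (18) mod 19 = 4
x3 = s^2 - x1 - x2 mod 19 = 4^2 - 3 - 2 = 11
y3 = s (x1 - x3) - y1 mod 19 = 4 * (3 - 11) - 18 = 7

P + Q = (11, 7)


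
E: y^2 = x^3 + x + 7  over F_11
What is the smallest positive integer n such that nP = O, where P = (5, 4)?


Compute successive multiples of P until we hit O:
  1P = (5, 4)
  2P = (6, 3)
  3P = (1, 3)
  4P = (3, 2)
  5P = (4, 8)
  6P = (7, 4)
  7P = (10, 7)
  8P = (10, 4)
  ... (continuing to 15P)
  15P = O

ord(P) = 15


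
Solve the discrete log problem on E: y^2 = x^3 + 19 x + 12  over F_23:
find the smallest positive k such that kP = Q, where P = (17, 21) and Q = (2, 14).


Enumerate multiples of P until we hit Q = (2, 14):
  1P = (17, 21)
  2P = (21, 14)
  3P = (1, 20)
  4P = (13, 8)
  5P = (5, 18)
  6P = (14, 20)
  7P = (10, 12)
  8P = (0, 14)
  9P = (8, 3)
  10P = (2, 9)
  11P = (12, 6)
  12P = (3, 21)
  13P = (3, 2)
  14P = (12, 17)
  15P = (2, 14)
Match found at i = 15.

k = 15


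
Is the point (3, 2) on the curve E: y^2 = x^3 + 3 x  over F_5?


Check whether y^2 = x^3 + 3 x + 0 (mod 5) for (x, y) = (3, 2).
LHS: y^2 = 2^2 mod 5 = 4
RHS: x^3 + 3 x + 0 = 3^3 + 3*3 + 0 mod 5 = 1
LHS != RHS

No, not on the curve


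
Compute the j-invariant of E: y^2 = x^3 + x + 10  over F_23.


Delta = -16(4 a^3 + 27 b^2) mod 23 = 22
-1728 * (4 a)^3 = -1728 * (4*1)^3 mod 23 = 15
j = 15 * 22^(-1) mod 23 = 8

j = 8 (mod 23)


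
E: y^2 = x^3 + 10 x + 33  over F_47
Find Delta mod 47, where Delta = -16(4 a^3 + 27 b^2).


4 a^3 + 27 b^2 = 4*10^3 + 27*33^2 = 4000 + 29403 = 33403
Delta = -16 * (33403) = -534448
Delta mod 47 = 36

Delta = 36 (mod 47)


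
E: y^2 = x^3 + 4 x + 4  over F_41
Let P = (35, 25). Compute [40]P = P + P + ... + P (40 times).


k = 40 = 101000_2 (binary, LSB first: 000101)
Double-and-add from P = (35, 25):
  bit 0 = 0: acc unchanged = O
  bit 1 = 0: acc unchanged = O
  bit 2 = 0: acc unchanged = O
  bit 3 = 1: acc = O + (15, 6) = (15, 6)
  bit 4 = 0: acc unchanged = (15, 6)
  bit 5 = 1: acc = (15, 6) + (27, 19) = (9, 21)

40P = (9, 21)


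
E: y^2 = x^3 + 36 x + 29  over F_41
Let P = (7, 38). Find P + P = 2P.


Doubling: s = (3 x1^2 + a) / (2 y1)
s = (3*7^2 + 36) / (2*38) mod 41 = 31
x3 = s^2 - 2 x1 mod 41 = 31^2 - 2*7 = 4
y3 = s (x1 - x3) - y1 mod 41 = 31 * (7 - 4) - 38 = 14

2P = (4, 14)


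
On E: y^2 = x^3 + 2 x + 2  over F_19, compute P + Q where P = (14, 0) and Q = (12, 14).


P != Q, so use the chord formula.
s = (y2 - y1) / (x2 - x1) = (14) / (17) mod 19 = 12
x3 = s^2 - x1 - x2 mod 19 = 12^2 - 14 - 12 = 4
y3 = s (x1 - x3) - y1 mod 19 = 12 * (14 - 4) - 0 = 6

P + Q = (4, 6)


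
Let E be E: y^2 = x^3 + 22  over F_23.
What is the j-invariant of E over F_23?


Delta = -16(4 a^3 + 27 b^2) mod 23 = 5
-1728 * (4 a)^3 = -1728 * (4*0)^3 mod 23 = 0
j = 0 * 5^(-1) mod 23 = 0

j = 0 (mod 23)


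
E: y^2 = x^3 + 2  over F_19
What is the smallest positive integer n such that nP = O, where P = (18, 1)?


Compute successive multiples of P until we hit O:
  1P = (18, 1)
  2P = (9, 3)
  3P = (8, 1)
  4P = (12, 18)
  5P = (6, 3)
  6P = (4, 3)
  7P = (4, 16)
  8P = (6, 16)
  ... (continuing to 13P)
  13P = O

ord(P) = 13


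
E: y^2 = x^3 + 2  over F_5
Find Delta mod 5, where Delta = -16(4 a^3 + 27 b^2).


4 a^3 + 27 b^2 = 4*0^3 + 27*2^2 = 0 + 108 = 108
Delta = -16 * (108) = -1728
Delta mod 5 = 2

Delta = 2 (mod 5)


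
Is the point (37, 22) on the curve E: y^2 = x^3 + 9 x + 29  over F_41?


Check whether y^2 = x^3 + 9 x + 29 (mod 41) for (x, y) = (37, 22).
LHS: y^2 = 22^2 mod 41 = 33
RHS: x^3 + 9 x + 29 = 37^3 + 9*37 + 29 mod 41 = 11
LHS != RHS

No, not on the curve


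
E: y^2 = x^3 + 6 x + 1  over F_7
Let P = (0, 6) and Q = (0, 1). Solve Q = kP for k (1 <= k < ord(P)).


Enumerate multiples of P until we hit Q = (0, 1):
  1P = (0, 6)
  2P = (2, 0)
  3P = (0, 1)
Match found at i = 3.

k = 3


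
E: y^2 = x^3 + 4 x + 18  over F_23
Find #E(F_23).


For each x in F_23, count y with y^2 = x^3 + 4 x + 18 mod 23:
  x = 0: RHS = 18, y in [8, 15]  -> 2 point(s)
  x = 1: RHS = 0, y in [0]  -> 1 point(s)
  x = 4: RHS = 6, y in [11, 12]  -> 2 point(s)
  x = 5: RHS = 2, y in [5, 18]  -> 2 point(s)
  x = 9: RHS = 1, y in [1, 22]  -> 2 point(s)
  x = 10: RHS = 0, y in [0]  -> 1 point(s)
  x = 11: RHS = 13, y in [6, 17]  -> 2 point(s)
  x = 12: RHS = 0, y in [0]  -> 1 point(s)
  x = 13: RHS = 13, y in [6, 17]  -> 2 point(s)
  x = 14: RHS = 12, y in [9, 14]  -> 2 point(s)
  x = 15: RHS = 3, y in [7, 16]  -> 2 point(s)
  x = 17: RHS = 8, y in [10, 13]  -> 2 point(s)
  x = 20: RHS = 2, y in [5, 18]  -> 2 point(s)
  x = 21: RHS = 2, y in [5, 18]  -> 2 point(s)
  x = 22: RHS = 13, y in [6, 17]  -> 2 point(s)
Affine points: 27. Add the point at infinity: total = 28.

#E(F_23) = 28


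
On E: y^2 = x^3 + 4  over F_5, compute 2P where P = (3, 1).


k = 2 = 10_2 (binary, LSB first: 01)
Double-and-add from P = (3, 1):
  bit 0 = 0: acc unchanged = O
  bit 1 = 1: acc = O + (0, 2) = (0, 2)

2P = (0, 2)


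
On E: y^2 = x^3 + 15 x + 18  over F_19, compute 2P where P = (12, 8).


Doubling: s = (3 x1^2 + a) / (2 y1)
s = (3*12^2 + 15) / (2*8) mod 19 = 3
x3 = s^2 - 2 x1 mod 19 = 3^2 - 2*12 = 4
y3 = s (x1 - x3) - y1 mod 19 = 3 * (12 - 4) - 8 = 16

2P = (4, 16)


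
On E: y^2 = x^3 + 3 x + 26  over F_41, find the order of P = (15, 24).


Compute successive multiples of P until we hit O:
  1P = (15, 24)
  2P = (10, 21)
  3P = (18, 7)
  4P = (31, 12)
  5P = (34, 21)
  6P = (37, 14)
  7P = (38, 20)
  8P = (25, 33)
  ... (continuing to 49P)
  49P = O

ord(P) = 49


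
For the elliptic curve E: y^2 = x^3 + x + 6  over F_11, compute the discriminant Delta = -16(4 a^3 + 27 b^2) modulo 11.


4 a^3 + 27 b^2 = 4*1^3 + 27*6^2 = 4 + 972 = 976
Delta = -16 * (976) = -15616
Delta mod 11 = 4

Delta = 4 (mod 11)


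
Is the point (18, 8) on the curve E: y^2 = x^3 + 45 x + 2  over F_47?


Check whether y^2 = x^3 + 45 x + 2 (mod 47) for (x, y) = (18, 8).
LHS: y^2 = 8^2 mod 47 = 17
RHS: x^3 + 45 x + 2 = 18^3 + 45*18 + 2 mod 47 = 17
LHS = RHS

Yes, on the curve


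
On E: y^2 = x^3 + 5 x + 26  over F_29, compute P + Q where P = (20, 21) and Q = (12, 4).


P != Q, so use the chord formula.
s = (y2 - y1) / (x2 - x1) = (12) / (21) mod 29 = 13
x3 = s^2 - x1 - x2 mod 29 = 13^2 - 20 - 12 = 21
y3 = s (x1 - x3) - y1 mod 29 = 13 * (20 - 21) - 21 = 24

P + Q = (21, 24)


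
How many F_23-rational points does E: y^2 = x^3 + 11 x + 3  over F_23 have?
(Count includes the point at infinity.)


For each x in F_23, count y with y^2 = x^3 + 11 x + 3 mod 23:
  x = 0: RHS = 3, y in [7, 16]  -> 2 point(s)
  x = 6: RHS = 9, y in [3, 20]  -> 2 point(s)
  x = 7: RHS = 9, y in [3, 20]  -> 2 point(s)
  x = 9: RHS = 3, y in [7, 16]  -> 2 point(s)
  x = 10: RHS = 9, y in [3, 20]  -> 2 point(s)
  x = 11: RHS = 6, y in [11, 12]  -> 2 point(s)
  x = 12: RHS = 0, y in [0]  -> 1 point(s)
  x = 14: RHS = 3, y in [7, 16]  -> 2 point(s)
  x = 15: RHS = 1, y in [1, 22]  -> 2 point(s)
  x = 20: RHS = 12, y in [9, 14]  -> 2 point(s)
Affine points: 19. Add the point at infinity: total = 20.

#E(F_23) = 20


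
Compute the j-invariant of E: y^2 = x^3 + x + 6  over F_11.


Delta = -16(4 a^3 + 27 b^2) mod 11 = 4
-1728 * (4 a)^3 = -1728 * (4*1)^3 mod 11 = 2
j = 2 * 4^(-1) mod 11 = 6

j = 6 (mod 11)


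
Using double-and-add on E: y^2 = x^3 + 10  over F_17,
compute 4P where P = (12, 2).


k = 4 = 100_2 (binary, LSB first: 001)
Double-and-add from P = (12, 2):
  bit 0 = 0: acc unchanged = O
  bit 1 = 0: acc unchanged = O
  bit 2 = 1: acc = O + (12, 2) = (12, 2)

4P = (12, 2)


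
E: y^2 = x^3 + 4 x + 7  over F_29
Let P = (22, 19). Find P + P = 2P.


Doubling: s = (3 x1^2 + a) / (2 y1)
s = (3*22^2 + 4) / (2*19) mod 29 = 20
x3 = s^2 - 2 x1 mod 29 = 20^2 - 2*22 = 8
y3 = s (x1 - x3) - y1 mod 29 = 20 * (22 - 8) - 19 = 0

2P = (8, 0)


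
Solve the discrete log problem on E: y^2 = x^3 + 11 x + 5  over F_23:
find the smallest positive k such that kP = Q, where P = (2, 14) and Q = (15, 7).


Enumerate multiples of P until we hit Q = (15, 7):
  1P = (2, 14)
  2P = (19, 9)
  3P = (11, 13)
  4P = (12, 5)
  5P = (22, 4)
  6P = (5, 22)
  7P = (18, 20)
  8P = (15, 7)
Match found at i = 8.

k = 8


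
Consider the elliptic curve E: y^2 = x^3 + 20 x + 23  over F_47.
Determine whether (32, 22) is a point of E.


Check whether y^2 = x^3 + 20 x + 23 (mod 47) for (x, y) = (32, 22).
LHS: y^2 = 22^2 mod 47 = 14
RHS: x^3 + 20 x + 23 = 32^3 + 20*32 + 23 mod 47 = 14
LHS = RHS

Yes, on the curve


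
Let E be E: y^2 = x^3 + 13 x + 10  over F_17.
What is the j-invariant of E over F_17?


Delta = -16(4 a^3 + 27 b^2) mod 17 = 13
-1728 * (4 a)^3 = -1728 * (4*13)^3 mod 17 = 6
j = 6 * 13^(-1) mod 17 = 7

j = 7 (mod 17)


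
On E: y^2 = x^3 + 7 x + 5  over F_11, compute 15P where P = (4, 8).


k = 15 = 1111_2 (binary, LSB first: 1111)
Double-and-add from P = (4, 8):
  bit 0 = 1: acc = O + (4, 8) = (4, 8)
  bit 1 = 1: acc = (4, 8) + (3, 3) = (7, 10)
  bit 2 = 1: acc = (7, 10) + (9, 7) = (0, 7)
  bit 3 = 1: acc = (0, 7) + (5, 0) = (4, 3)

15P = (4, 3)


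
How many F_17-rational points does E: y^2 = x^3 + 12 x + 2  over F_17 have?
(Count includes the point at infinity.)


For each x in F_17, count y with y^2 = x^3 + 12 x + 2 mod 17:
  x = 0: RHS = 2, y in [6, 11]  -> 2 point(s)
  x = 1: RHS = 15, y in [7, 10]  -> 2 point(s)
  x = 2: RHS = 0, y in [0]  -> 1 point(s)
  x = 5: RHS = 0, y in [0]  -> 1 point(s)
  x = 6: RHS = 1, y in [1, 16]  -> 2 point(s)
  x = 7: RHS = 4, y in [2, 15]  -> 2 point(s)
  x = 8: RHS = 15, y in [7, 10]  -> 2 point(s)
  x = 10: RHS = 0, y in [0]  -> 1 point(s)
  x = 12: RHS = 4, y in [2, 15]  -> 2 point(s)
  x = 13: RHS = 9, y in [3, 14]  -> 2 point(s)
  x = 15: RHS = 4, y in [2, 15]  -> 2 point(s)
Affine points: 19. Add the point at infinity: total = 20.

#E(F_17) = 20


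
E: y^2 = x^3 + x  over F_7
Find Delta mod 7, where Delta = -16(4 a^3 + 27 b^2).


4 a^3 + 27 b^2 = 4*1^3 + 27*0^2 = 4 + 0 = 4
Delta = -16 * (4) = -64
Delta mod 7 = 6

Delta = 6 (mod 7)


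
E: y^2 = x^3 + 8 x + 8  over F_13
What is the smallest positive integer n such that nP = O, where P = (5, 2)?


Compute successive multiples of P until we hit O:
  1P = (5, 2)
  2P = (7, 2)
  3P = (1, 11)
  4P = (8, 8)
  5P = (4, 0)
  6P = (8, 5)
  7P = (1, 2)
  8P = (7, 11)
  ... (continuing to 10P)
  10P = O

ord(P) = 10


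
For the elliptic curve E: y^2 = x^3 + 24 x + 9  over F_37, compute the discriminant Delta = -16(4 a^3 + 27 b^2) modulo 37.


4 a^3 + 27 b^2 = 4*24^3 + 27*9^2 = 55296 + 2187 = 57483
Delta = -16 * (57483) = -919728
Delta mod 37 = 18

Delta = 18 (mod 37)


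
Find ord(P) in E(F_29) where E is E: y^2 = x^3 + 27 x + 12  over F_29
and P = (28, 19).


Compute successive multiples of P until we hit O:
  1P = (28, 19)
  2P = (26, 7)
  3P = (11, 25)
  4P = (12, 18)
  5P = (12, 11)
  6P = (11, 4)
  7P = (26, 22)
  8P = (28, 10)
  ... (continuing to 9P)
  9P = O

ord(P) = 9


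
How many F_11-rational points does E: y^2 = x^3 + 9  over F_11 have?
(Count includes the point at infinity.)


For each x in F_11, count y with y^2 = x^3 + 0 x + 9 mod 11:
  x = 0: RHS = 9, y in [3, 8]  -> 2 point(s)
  x = 3: RHS = 3, y in [5, 6]  -> 2 point(s)
  x = 6: RHS = 5, y in [4, 7]  -> 2 point(s)
  x = 7: RHS = 0, y in [0]  -> 1 point(s)
  x = 8: RHS = 4, y in [2, 9]  -> 2 point(s)
  x = 9: RHS = 1, y in [1, 10]  -> 2 point(s)
Affine points: 11. Add the point at infinity: total = 12.

#E(F_11) = 12


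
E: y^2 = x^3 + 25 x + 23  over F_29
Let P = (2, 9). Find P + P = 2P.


Doubling: s = (3 x1^2 + a) / (2 y1)
s = (3*2^2 + 25) / (2*9) mod 29 = 23
x3 = s^2 - 2 x1 mod 29 = 23^2 - 2*2 = 3
y3 = s (x1 - x3) - y1 mod 29 = 23 * (2 - 3) - 9 = 26

2P = (3, 26)


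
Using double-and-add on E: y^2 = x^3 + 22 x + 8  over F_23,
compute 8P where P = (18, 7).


k = 8 = 1000_2 (binary, LSB first: 0001)
Double-and-add from P = (18, 7):
  bit 0 = 0: acc unchanged = O
  bit 1 = 0: acc unchanged = O
  bit 2 = 0: acc unchanged = O
  bit 3 = 1: acc = O + (10, 20) = (10, 20)

8P = (10, 20)


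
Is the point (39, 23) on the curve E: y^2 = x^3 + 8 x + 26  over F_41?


Check whether y^2 = x^3 + 8 x + 26 (mod 41) for (x, y) = (39, 23).
LHS: y^2 = 23^2 mod 41 = 37
RHS: x^3 + 8 x + 26 = 39^3 + 8*39 + 26 mod 41 = 2
LHS != RHS

No, not on the curve


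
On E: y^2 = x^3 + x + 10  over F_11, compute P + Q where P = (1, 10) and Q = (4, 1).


P != Q, so use the chord formula.
s = (y2 - y1) / (x2 - x1) = (2) / (3) mod 11 = 8
x3 = s^2 - x1 - x2 mod 11 = 8^2 - 1 - 4 = 4
y3 = s (x1 - x3) - y1 mod 11 = 8 * (1 - 4) - 10 = 10

P + Q = (4, 10)


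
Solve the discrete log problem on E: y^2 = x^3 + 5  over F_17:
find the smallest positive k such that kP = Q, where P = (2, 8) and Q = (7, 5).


Enumerate multiples of P until we hit Q = (7, 5):
  1P = (2, 8)
  2P = (4, 16)
  3P = (10, 11)
  4P = (7, 5)
Match found at i = 4.

k = 4


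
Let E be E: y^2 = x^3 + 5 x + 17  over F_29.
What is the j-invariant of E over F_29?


Delta = -16(4 a^3 + 27 b^2) mod 29 = 1
-1728 * (4 a)^3 = -1728 * (4*5)^3 mod 29 = 10
j = 10 * 1^(-1) mod 29 = 10

j = 10 (mod 29)


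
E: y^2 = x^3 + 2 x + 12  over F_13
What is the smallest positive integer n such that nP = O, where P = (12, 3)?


Compute successive multiples of P until we hit O:
  1P = (12, 3)
  2P = (11, 0)
  3P = (12, 10)
  4P = O

ord(P) = 4


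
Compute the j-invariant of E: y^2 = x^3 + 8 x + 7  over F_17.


Delta = -16(4 a^3 + 27 b^2) mod 17 = 5
-1728 * (4 a)^3 = -1728 * (4*8)^3 mod 17 = 3
j = 3 * 5^(-1) mod 17 = 4

j = 4 (mod 17)


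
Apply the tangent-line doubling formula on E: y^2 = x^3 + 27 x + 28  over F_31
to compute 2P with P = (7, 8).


Doubling: s = (3 x1^2 + a) / (2 y1)
s = (3*7^2 + 27) / (2*8) mod 31 = 7
x3 = s^2 - 2 x1 mod 31 = 7^2 - 2*7 = 4
y3 = s (x1 - x3) - y1 mod 31 = 7 * (7 - 4) - 8 = 13

2P = (4, 13)


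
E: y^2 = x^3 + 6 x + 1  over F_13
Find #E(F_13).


For each x in F_13, count y with y^2 = x^3 + 6 x + 1 mod 13:
  x = 0: RHS = 1, y in [1, 12]  -> 2 point(s)
  x = 5: RHS = 0, y in [0]  -> 1 point(s)
  x = 7: RHS = 9, y in [3, 10]  -> 2 point(s)
  x = 9: RHS = 4, y in [2, 11]  -> 2 point(s)
Affine points: 7. Add the point at infinity: total = 8.

#E(F_13) = 8


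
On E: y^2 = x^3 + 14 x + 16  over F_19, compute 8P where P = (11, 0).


k = 8 = 1000_2 (binary, LSB first: 0001)
Double-and-add from P = (11, 0):
  bit 0 = 0: acc unchanged = O
  bit 1 = 0: acc unchanged = O
  bit 2 = 0: acc unchanged = O
  bit 3 = 1: acc = O + O = O

8P = O


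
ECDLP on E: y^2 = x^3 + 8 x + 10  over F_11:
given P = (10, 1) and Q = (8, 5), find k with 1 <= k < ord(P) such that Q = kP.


Enumerate multiples of P until we hit Q = (8, 5):
  1P = (10, 1)
  2P = (2, 10)
  3P = (8, 5)
Match found at i = 3.

k = 3


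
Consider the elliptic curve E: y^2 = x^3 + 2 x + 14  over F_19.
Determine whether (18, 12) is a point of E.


Check whether y^2 = x^3 + 2 x + 14 (mod 19) for (x, y) = (18, 12).
LHS: y^2 = 12^2 mod 19 = 11
RHS: x^3 + 2 x + 14 = 18^3 + 2*18 + 14 mod 19 = 11
LHS = RHS

Yes, on the curve


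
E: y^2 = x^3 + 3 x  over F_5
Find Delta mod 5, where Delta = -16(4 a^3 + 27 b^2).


4 a^3 + 27 b^2 = 4*3^3 + 27*0^2 = 108 + 0 = 108
Delta = -16 * (108) = -1728
Delta mod 5 = 2

Delta = 2 (mod 5)


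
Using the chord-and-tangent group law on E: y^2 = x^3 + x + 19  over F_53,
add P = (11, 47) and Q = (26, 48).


P != Q, so use the chord formula.
s = (y2 - y1) / (x2 - x1) = (1) / (15) mod 53 = 46
x3 = s^2 - x1 - x2 mod 53 = 46^2 - 11 - 26 = 12
y3 = s (x1 - x3) - y1 mod 53 = 46 * (11 - 12) - 47 = 13

P + Q = (12, 13)


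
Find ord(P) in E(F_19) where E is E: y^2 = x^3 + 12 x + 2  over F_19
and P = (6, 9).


Compute successive multiples of P until we hit O:
  1P = (6, 9)
  2P = (5, 4)
  3P = (14, 8)
  4P = (10, 1)
  5P = (7, 12)
  6P = (15, 2)
  7P = (4, 0)
  8P = (15, 17)
  ... (continuing to 14P)
  14P = O

ord(P) = 14


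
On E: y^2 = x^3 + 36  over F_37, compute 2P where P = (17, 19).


k = 2 = 10_2 (binary, LSB first: 01)
Double-and-add from P = (17, 19):
  bit 0 = 0: acc unchanged = O
  bit 1 = 1: acc = O + (0, 31) = (0, 31)

2P = (0, 31)


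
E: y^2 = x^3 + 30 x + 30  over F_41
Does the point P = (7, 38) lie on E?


Check whether y^2 = x^3 + 30 x + 30 (mod 41) for (x, y) = (7, 38).
LHS: y^2 = 38^2 mod 41 = 9
RHS: x^3 + 30 x + 30 = 7^3 + 30*7 + 30 mod 41 = 9
LHS = RHS

Yes, on the curve


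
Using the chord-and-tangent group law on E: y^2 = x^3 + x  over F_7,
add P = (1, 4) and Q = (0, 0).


P != Q, so use the chord formula.
s = (y2 - y1) / (x2 - x1) = (3) / (6) mod 7 = 4
x3 = s^2 - x1 - x2 mod 7 = 4^2 - 1 - 0 = 1
y3 = s (x1 - x3) - y1 mod 7 = 4 * (1 - 1) - 4 = 3

P + Q = (1, 3)


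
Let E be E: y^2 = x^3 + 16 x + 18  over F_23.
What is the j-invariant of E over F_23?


Delta = -16(4 a^3 + 27 b^2) mod 23 = 20
-1728 * (4 a)^3 = -1728 * (4*16)^3 mod 23 = 7
j = 7 * 20^(-1) mod 23 = 13

j = 13 (mod 23)


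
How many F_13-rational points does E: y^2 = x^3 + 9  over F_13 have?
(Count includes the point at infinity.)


For each x in F_13, count y with y^2 = x^3 + 0 x + 9 mod 13:
  x = 0: RHS = 9, y in [3, 10]  -> 2 point(s)
  x = 1: RHS = 10, y in [6, 7]  -> 2 point(s)
  x = 2: RHS = 4, y in [2, 11]  -> 2 point(s)
  x = 3: RHS = 10, y in [6, 7]  -> 2 point(s)
  x = 5: RHS = 4, y in [2, 11]  -> 2 point(s)
  x = 6: RHS = 4, y in [2, 11]  -> 2 point(s)
  x = 7: RHS = 1, y in [1, 12]  -> 2 point(s)
  x = 8: RHS = 1, y in [1, 12]  -> 2 point(s)
  x = 9: RHS = 10, y in [6, 7]  -> 2 point(s)
  x = 11: RHS = 1, y in [1, 12]  -> 2 point(s)
Affine points: 20. Add the point at infinity: total = 21.

#E(F_13) = 21


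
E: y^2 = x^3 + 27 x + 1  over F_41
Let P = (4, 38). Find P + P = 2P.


Doubling: s = (3 x1^2 + a) / (2 y1)
s = (3*4^2 + 27) / (2*38) mod 41 = 8
x3 = s^2 - 2 x1 mod 41 = 8^2 - 2*4 = 15
y3 = s (x1 - x3) - y1 mod 41 = 8 * (4 - 15) - 38 = 38

2P = (15, 38)


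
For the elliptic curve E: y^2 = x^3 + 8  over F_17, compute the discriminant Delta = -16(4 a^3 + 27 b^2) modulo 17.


4 a^3 + 27 b^2 = 4*0^3 + 27*8^2 = 0 + 1728 = 1728
Delta = -16 * (1728) = -27648
Delta mod 17 = 11

Delta = 11 (mod 17)


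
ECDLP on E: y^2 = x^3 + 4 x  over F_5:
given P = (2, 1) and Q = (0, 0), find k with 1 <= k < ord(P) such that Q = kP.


Enumerate multiples of P until we hit Q = (0, 0):
  1P = (2, 1)
  2P = (0, 0)
Match found at i = 2.

k = 2


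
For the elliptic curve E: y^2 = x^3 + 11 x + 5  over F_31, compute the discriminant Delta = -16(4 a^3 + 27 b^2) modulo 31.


4 a^3 + 27 b^2 = 4*11^3 + 27*5^2 = 5324 + 675 = 5999
Delta = -16 * (5999) = -95984
Delta mod 31 = 23

Delta = 23 (mod 31)


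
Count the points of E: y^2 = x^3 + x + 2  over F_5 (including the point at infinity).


For each x in F_5, count y with y^2 = x^3 + 1 x + 2 mod 5:
  x = 1: RHS = 4, y in [2, 3]  -> 2 point(s)
  x = 4: RHS = 0, y in [0]  -> 1 point(s)
Affine points: 3. Add the point at infinity: total = 4.

#E(F_5) = 4


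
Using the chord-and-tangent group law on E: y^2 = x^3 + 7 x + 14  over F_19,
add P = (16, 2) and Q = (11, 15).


P != Q, so use the chord formula.
s = (y2 - y1) / (x2 - x1) = (13) / (14) mod 19 = 5
x3 = s^2 - x1 - x2 mod 19 = 5^2 - 16 - 11 = 17
y3 = s (x1 - x3) - y1 mod 19 = 5 * (16 - 17) - 2 = 12

P + Q = (17, 12)


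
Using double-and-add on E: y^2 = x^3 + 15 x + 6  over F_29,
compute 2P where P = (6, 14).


k = 2 = 10_2 (binary, LSB first: 01)
Double-and-add from P = (6, 14):
  bit 0 = 0: acc unchanged = O
  bit 1 = 1: acc = O + (8, 0) = (8, 0)

2P = (8, 0)


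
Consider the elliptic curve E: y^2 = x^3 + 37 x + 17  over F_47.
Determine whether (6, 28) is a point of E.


Check whether y^2 = x^3 + 37 x + 17 (mod 47) for (x, y) = (6, 28).
LHS: y^2 = 28^2 mod 47 = 32
RHS: x^3 + 37 x + 17 = 6^3 + 37*6 + 17 mod 47 = 32
LHS = RHS

Yes, on the curve


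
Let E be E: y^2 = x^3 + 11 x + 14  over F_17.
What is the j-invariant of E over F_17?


Delta = -16(4 a^3 + 27 b^2) mod 17 = 8
-1728 * (4 a)^3 = -1728 * (4*11)^3 mod 17 = 16
j = 16 * 8^(-1) mod 17 = 2

j = 2 (mod 17)


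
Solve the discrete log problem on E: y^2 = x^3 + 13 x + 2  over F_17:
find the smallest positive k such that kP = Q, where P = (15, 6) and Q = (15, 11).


Enumerate multiples of P until we hit Q = (15, 11):
  1P = (15, 6)
  2P = (12, 13)
  3P = (3, 0)
  4P = (12, 4)
  5P = (15, 11)
Match found at i = 5.

k = 5


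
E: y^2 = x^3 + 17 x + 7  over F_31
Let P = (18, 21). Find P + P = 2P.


Doubling: s = (3 x1^2 + a) / (2 y1)
s = (3*18^2 + 17) / (2*21) mod 31 = 11
x3 = s^2 - 2 x1 mod 31 = 11^2 - 2*18 = 23
y3 = s (x1 - x3) - y1 mod 31 = 11 * (18 - 23) - 21 = 17

2P = (23, 17)


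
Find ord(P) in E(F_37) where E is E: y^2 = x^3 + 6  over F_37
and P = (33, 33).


Compute successive multiples of P until we hit O:
  1P = (33, 33)
  2P = (7, 33)
  3P = (34, 4)
  4P = (34, 33)
  5P = (7, 4)
  6P = (33, 4)
  7P = O

ord(P) = 7


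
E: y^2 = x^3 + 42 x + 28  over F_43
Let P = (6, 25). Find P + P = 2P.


Doubling: s = (3 x1^2 + a) / (2 y1)
s = (3*6^2 + 42) / (2*25) mod 43 = 3
x3 = s^2 - 2 x1 mod 43 = 3^2 - 2*6 = 40
y3 = s (x1 - x3) - y1 mod 43 = 3 * (6 - 40) - 25 = 2

2P = (40, 2)
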